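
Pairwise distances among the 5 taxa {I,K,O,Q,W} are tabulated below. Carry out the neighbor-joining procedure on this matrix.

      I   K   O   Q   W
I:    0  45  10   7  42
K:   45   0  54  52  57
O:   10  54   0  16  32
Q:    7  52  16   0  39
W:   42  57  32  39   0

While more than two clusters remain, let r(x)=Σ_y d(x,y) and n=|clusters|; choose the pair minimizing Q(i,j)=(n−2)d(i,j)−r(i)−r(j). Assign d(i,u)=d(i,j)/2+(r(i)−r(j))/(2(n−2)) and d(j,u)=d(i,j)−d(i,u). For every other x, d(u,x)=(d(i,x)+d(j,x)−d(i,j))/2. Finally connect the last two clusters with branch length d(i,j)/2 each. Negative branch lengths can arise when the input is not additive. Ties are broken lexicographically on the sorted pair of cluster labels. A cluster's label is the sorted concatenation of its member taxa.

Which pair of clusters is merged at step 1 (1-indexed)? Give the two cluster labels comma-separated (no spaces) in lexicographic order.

K,W

step 1: merge (K,W) at d=57, Q=-207; branch lengths K→209/6, W→133/6; new cluster KW
  updated: d(I,KW)=15, d(KW,O)=29/2, d(KW,Q)=17
step 2: merge (I,Q) at d=7, Q=-58; branch lengths I→3/2, Q→11/2; new cluster IQ
  updated: d(IQ,KW)=25/2, d(IQ,O)=19/2
step 3: merge (IQ,KW) at d=25/2, Q=-73/2; branch lengths IQ→15/4, KW→35/4; new cluster IKQW
  updated: d(IKQW,O)=23/4
step 4: merge (IKQW,O) at d=23/4; branch lengths IKQW→23/8, O→23/8; new cluster IKOQW
final tree: (((I:3/2,Q:11/2):15/4,(K:209/6,W:133/6):35/4):23/8,O:23/8)
total length: 329/4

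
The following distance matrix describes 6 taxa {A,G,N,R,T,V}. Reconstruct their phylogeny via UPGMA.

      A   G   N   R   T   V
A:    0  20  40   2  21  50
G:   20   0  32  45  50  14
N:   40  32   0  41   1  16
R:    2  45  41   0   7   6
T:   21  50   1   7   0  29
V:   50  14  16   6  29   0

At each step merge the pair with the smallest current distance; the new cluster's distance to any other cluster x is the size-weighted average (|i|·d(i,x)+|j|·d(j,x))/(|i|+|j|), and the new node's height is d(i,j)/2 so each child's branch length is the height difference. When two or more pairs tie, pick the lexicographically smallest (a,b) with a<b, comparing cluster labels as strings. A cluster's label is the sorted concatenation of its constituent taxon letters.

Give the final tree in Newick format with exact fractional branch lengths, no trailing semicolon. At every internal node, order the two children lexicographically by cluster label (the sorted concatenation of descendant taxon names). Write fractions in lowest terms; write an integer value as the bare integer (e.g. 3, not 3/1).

iteration 1: select N,T (d=1); attach at lengths (1/2, 1/2); label the merged cluster NT
  updated: d(A,NT)=61/2, d(G,NT)=41, d(NT,R)=24, d(NT,V)=45/2
iteration 2: select A,R (d=2); attach at lengths (1, 1); label the merged cluster AR
  updated: d(AR,G)=65/2, d(AR,NT)=109/4, d(AR,V)=28
iteration 3: select G,V (d=14); attach at lengths (7, 7); label the merged cluster GV
  updated: d(AR,GV)=121/4, d(GV,NT)=127/4
iteration 4: select AR,NT (d=109/4); attach at lengths (101/8, 105/8); label the merged cluster ANRT
  updated: d(ANRT,GV)=31
iteration 5: select ANRT,GV (d=31); attach at lengths (15/8, 17/2); label the merged cluster AGNRTV
final tree: (((A:1,R:1):101/8,(N:1/2,T:1/2):105/8):15/8,(G:7,V:7):17/2)
total length: 425/8

(((A:1,R:1):101/8,(N:1/2,T:1/2):105/8):15/8,(G:7,V:7):17/2)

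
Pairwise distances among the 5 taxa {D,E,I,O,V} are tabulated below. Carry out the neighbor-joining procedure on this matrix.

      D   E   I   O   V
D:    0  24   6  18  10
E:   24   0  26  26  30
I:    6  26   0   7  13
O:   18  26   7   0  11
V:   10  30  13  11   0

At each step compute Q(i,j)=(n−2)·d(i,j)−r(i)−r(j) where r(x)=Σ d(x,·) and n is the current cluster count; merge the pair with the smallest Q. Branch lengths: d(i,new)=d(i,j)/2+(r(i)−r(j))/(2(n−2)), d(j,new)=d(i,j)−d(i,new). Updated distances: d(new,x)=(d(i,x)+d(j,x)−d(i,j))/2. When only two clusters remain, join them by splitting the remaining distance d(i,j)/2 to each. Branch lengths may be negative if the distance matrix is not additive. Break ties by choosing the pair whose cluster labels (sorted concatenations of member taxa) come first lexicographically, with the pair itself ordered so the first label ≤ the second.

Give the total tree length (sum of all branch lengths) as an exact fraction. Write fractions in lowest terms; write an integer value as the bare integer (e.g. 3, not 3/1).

41

step 1: merge (I,O) at d=7, Q=-93; branch lengths I→11/6, O→31/6; new cluster IO
  updated: d(D,IO)=17/2, d(E,IO)=45/2, d(IO,V)=17/2
step 2: merge (D,E) at d=24, Q=-71; branch lengths D→7/2, E→41/2; new cluster DE
  updated: d(DE,IO)=7/2, d(DE,V)=8
step 3: merge (DE,IO) at d=7/2, Q=-20; branch lengths DE→3/2, IO→2; new cluster DEIO
  updated: d(DEIO,V)=13/2
step 4: merge (DEIO,V) at d=13/2; branch lengths DEIO→13/4, V→13/4; new cluster DEIOV
final tree: (((D:7/2,E:41/2):3/2,(I:11/6,O:31/6):2):13/4,V:13/4)
total length: 41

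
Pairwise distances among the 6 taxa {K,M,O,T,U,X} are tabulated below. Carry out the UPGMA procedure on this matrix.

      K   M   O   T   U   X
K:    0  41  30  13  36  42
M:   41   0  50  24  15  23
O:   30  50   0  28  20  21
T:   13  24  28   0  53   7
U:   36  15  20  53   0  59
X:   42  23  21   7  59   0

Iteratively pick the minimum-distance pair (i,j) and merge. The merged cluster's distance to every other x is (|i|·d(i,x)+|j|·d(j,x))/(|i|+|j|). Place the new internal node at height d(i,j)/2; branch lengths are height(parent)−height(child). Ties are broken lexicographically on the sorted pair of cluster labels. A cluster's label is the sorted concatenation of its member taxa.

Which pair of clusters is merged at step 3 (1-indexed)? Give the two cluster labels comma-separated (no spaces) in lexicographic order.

O,TX

iteration 1: select T,X (d=7); attach at lengths (7/2, 7/2); label the merged cluster TX
  updated: d(K,TX)=55/2, d(M,TX)=47/2, d(O,TX)=49/2, d(TX,U)=56
iteration 2: select M,U (d=15); attach at lengths (15/2, 15/2); label the merged cluster MU
  updated: d(K,MU)=77/2, d(MU,O)=35, d(MU,TX)=159/4
iteration 3: select O,TX (d=49/2); attach at lengths (49/4, 35/4); label the merged cluster OTX
  updated: d(K,OTX)=85/3, d(MU,OTX)=229/6
iteration 4: select K,OTX (d=85/3); attach at lengths (85/6, 23/12); label the merged cluster KOTX
  updated: d(KOTX,MU)=153/4
iteration 5: select KOTX,MU (d=153/4); attach at lengths (119/24, 93/8); label the merged cluster KMOTUX
final tree: ((K:85/6,(O:49/4,(T:7/2,X:7/2):35/4):23/12):119/24,(M:15/2,U:15/2):93/8)
total length: 227/3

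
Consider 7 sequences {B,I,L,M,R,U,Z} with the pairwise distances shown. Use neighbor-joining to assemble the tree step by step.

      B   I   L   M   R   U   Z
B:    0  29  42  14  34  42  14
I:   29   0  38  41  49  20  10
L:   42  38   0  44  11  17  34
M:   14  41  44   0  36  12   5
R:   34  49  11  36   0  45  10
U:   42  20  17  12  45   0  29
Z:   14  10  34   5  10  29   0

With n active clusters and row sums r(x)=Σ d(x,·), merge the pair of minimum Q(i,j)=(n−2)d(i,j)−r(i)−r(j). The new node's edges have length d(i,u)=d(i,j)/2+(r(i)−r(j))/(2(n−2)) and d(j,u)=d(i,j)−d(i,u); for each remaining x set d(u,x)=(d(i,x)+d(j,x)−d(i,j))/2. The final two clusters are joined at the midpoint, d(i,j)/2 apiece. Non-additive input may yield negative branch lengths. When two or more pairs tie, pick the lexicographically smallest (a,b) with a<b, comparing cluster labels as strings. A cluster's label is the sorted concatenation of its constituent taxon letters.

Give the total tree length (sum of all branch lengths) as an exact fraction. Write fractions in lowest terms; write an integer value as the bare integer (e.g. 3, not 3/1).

605/8

1. join L+R (d=11, Q=-316) ⇒ LR; edges |L|=28/5, |R|=27/5
  updated: d(B,LR)=65/2, d(I,LR)=38, d(LR,M)=69/2, d(LR,U)=51/2, d(LR,Z)=33/2
2. join M+U (d=12, Q=-187) ⇒ MU; edges |M|=13/4, |U|=35/4
  updated: d(B,MU)=22, d(I,MU)=49/2, d(LR,MU)=24, d(MU,Z)=11
3. join I+Z (d=10, Q=-123) ⇒ IZ; edges |I|=40/3, |Z|=-10/3
  updated: d(B,IZ)=33/2, d(IZ,LR)=89/4, d(IZ,MU)=51/4
4. join B+IZ (d=33/2, Q=-179/2) ⇒ BIZ; edges |B|=105/8, |IZ|=27/8
  updated: d(BIZ,LR)=153/8, d(BIZ,MU)=73/8
5. join BIZ+LR (d=153/8, Q=-209/4) ⇒ BILRZ; edges |BIZ|=17/8, |LR|=17
  updated: d(BILRZ,MU)=7
6. join BILRZ+MU (d=7) ⇒ BILMRUZ; edges |BILRZ|=7/2, |MU|=7/2
final tree: (((B:105/8,(I:40/3,Z:-10/3):27/8):17/8,(L:28/5,R:27/5):17):7/2,(M:13/4,U:35/4):7/2)
total length: 605/8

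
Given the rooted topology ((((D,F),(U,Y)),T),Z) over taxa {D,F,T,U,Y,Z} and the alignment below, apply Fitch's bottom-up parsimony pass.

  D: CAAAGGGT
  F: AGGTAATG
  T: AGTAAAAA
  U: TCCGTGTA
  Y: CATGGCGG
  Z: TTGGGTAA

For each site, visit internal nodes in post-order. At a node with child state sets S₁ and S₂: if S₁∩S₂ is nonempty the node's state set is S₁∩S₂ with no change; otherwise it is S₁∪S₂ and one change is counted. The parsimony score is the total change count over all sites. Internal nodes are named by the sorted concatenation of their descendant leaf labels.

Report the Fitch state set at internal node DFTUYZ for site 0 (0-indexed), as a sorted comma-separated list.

A,C,T

site 0, node DF: D={C} ∪ F={A} → {A,C} (+1)
site 0, node UY: U={T} ∪ Y={C} → {C,T} (+1)
site 0, node DFUY: DF={A,C} ∩ UY={C,T} → {C} (+0)
site 0, node DFTUY: DFUY={C} ∪ T={A} → {A,C} (+1)
site 0, node DFTUYZ: DFTUY={A,C} ∪ Z={T} → {A,C,T} (+1)
site 1, node DF: D={A} ∪ F={G} → {A,G} (+1)
site 1, node UY: U={C} ∪ Y={A} → {A,C} (+1)
site 1, node DFUY: DF={A,G} ∩ UY={A,C} → {A} (+0)
site 1, node DFTUY: DFUY={A} ∪ T={G} → {A,G} (+1)
site 1, node DFTUYZ: DFTUY={A,G} ∪ Z={T} → {A,G,T} (+1)
site 2, node DF: D={A} ∪ F={G} → {A,G} (+1)
site 2, node UY: U={C} ∪ Y={T} → {C,T} (+1)
site 2, node DFUY: DF={A,G} ∪ UY={C,T} → {A,C,G,T} (+1)
site 2, node DFTUY: DFUY={A,C,G,T} ∩ T={T} → {T} (+0)
site 2, node DFTUYZ: DFTUY={T} ∪ Z={G} → {G,T} (+1)
site 3, node DF: D={A} ∪ F={T} → {A,T} (+1)
site 3, node UY: U={G} ∩ Y={G} → {G} (+0)
site 3, node DFUY: DF={A,T} ∪ UY={G} → {A,G,T} (+1)
site 3, node DFTUY: DFUY={A,G,T} ∩ T={A} → {A} (+0)
site 3, node DFTUYZ: DFTUY={A} ∪ Z={G} → {A,G} (+1)
site 4, node DF: D={G} ∪ F={A} → {A,G} (+1)
site 4, node UY: U={T} ∪ Y={G} → {G,T} (+1)
site 4, node DFUY: DF={A,G} ∩ UY={G,T} → {G} (+0)
site 4, node DFTUY: DFUY={G} ∪ T={A} → {A,G} (+1)
site 4, node DFTUYZ: DFTUY={A,G} ∩ Z={G} → {G} (+0)
site 5, node DF: D={G} ∪ F={A} → {A,G} (+1)
site 5, node UY: U={G} ∪ Y={C} → {C,G} (+1)
site 5, node DFUY: DF={A,G} ∩ UY={C,G} → {G} (+0)
site 5, node DFTUY: DFUY={G} ∪ T={A} → {A,G} (+1)
site 5, node DFTUYZ: DFTUY={A,G} ∪ Z={T} → {A,G,T} (+1)
site 6, node DF: D={G} ∪ F={T} → {G,T} (+1)
site 6, node UY: U={T} ∪ Y={G} → {G,T} (+1)
site 6, node DFUY: DF={G,T} ∩ UY={G,T} → {G,T} (+0)
site 6, node DFTUY: DFUY={G,T} ∪ T={A} → {A,G,T} (+1)
site 6, node DFTUYZ: DFTUY={A,G,T} ∩ Z={A} → {A} (+0)
site 7, node DF: D={T} ∪ F={G} → {G,T} (+1)
site 7, node UY: U={A} ∪ Y={G} → {A,G} (+1)
site 7, node DFUY: DF={G,T} ∩ UY={A,G} → {G} (+0)
site 7, node DFTUY: DFUY={G} ∪ T={A} → {A,G} (+1)
site 7, node DFTUYZ: DFTUY={A,G} ∩ Z={A} → {A} (+0)
per-site changes: [4, 4, 4, 3, 3, 4, 3, 3]; total = 28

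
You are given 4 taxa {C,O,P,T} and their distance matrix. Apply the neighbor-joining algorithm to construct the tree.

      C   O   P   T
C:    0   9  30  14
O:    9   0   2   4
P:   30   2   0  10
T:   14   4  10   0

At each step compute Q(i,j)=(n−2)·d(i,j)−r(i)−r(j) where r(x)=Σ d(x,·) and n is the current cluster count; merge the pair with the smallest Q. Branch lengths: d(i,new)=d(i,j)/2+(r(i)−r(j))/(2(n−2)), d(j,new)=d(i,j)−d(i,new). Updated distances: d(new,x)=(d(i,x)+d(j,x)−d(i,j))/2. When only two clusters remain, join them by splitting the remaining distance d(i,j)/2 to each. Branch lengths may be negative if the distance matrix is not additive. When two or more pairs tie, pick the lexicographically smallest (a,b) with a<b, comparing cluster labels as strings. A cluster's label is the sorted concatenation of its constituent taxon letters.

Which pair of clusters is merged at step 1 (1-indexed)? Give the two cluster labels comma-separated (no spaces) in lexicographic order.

C,T

iteration 1: select C,T (d=14, Q=-53); attach at lengths (53/4, 3/4); label the merged cluster CT
  updated: d(CT,O)=-1/2, d(CT,P)=13
iteration 2: select CT,O (d=-1/2, Q=-29/2); attach at lengths (21/4, -23/4); label the merged cluster COT
  updated: d(COT,P)=31/4
iteration 3: select COT,P (d=31/4); attach at lengths (31/8, 31/8); label the merged cluster COPT
final tree: (((C:53/4,T:3/4):21/4,O:-23/4):31/8,P:31/8)
total length: 85/4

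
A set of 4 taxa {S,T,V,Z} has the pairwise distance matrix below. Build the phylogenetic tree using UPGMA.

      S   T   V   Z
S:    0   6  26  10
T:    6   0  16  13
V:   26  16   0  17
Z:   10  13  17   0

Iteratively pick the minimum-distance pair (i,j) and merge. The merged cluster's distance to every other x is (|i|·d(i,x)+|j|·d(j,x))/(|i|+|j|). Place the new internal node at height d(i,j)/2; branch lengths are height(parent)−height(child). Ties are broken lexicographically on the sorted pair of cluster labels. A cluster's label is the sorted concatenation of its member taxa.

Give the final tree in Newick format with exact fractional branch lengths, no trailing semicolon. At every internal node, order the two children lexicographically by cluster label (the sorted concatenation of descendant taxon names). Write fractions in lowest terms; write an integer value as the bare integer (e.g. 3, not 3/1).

(((S:3,T:3):11/4,Z:23/4):49/12,V:59/6)

iteration 1: select S,T (d=6); attach at lengths (3, 3); label the merged cluster ST
  updated: d(ST,V)=21, d(ST,Z)=23/2
iteration 2: select ST,Z (d=23/2); attach at lengths (11/4, 23/4); label the merged cluster STZ
  updated: d(STZ,V)=59/3
iteration 3: select STZ,V (d=59/3); attach at lengths (49/12, 59/6); label the merged cluster STVZ
final tree: (((S:3,T:3):11/4,Z:23/4):49/12,V:59/6)
total length: 341/12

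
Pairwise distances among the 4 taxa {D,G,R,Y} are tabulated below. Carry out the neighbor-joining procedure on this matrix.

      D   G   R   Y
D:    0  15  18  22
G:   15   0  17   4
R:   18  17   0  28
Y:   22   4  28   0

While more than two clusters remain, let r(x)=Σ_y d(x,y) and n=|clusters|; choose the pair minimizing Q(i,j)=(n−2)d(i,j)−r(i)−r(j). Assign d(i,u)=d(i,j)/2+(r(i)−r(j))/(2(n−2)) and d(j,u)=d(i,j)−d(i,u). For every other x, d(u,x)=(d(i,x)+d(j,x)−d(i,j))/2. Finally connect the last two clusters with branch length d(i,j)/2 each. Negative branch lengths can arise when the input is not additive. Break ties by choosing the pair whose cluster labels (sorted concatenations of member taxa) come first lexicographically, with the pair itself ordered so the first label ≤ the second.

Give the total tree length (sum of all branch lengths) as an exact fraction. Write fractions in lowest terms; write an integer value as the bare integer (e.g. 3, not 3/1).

step 1: merge (D,R) at d=18, Q=-82; branch lengths D→7, R→11; new cluster DR
  updated: d(DR,G)=7, d(DR,Y)=16
step 2: merge (DR,G) at d=7, Q=-27; branch lengths DR→19/2, G→-5/2; new cluster DGR
  updated: d(DGR,Y)=13/2
step 3: merge (DGR,Y) at d=13/2; branch lengths DGR→13/4, Y→13/4; new cluster DGRY
final tree: (((D:7,R:11):19/2,G:-5/2):13/4,Y:13/4)
total length: 63/2

63/2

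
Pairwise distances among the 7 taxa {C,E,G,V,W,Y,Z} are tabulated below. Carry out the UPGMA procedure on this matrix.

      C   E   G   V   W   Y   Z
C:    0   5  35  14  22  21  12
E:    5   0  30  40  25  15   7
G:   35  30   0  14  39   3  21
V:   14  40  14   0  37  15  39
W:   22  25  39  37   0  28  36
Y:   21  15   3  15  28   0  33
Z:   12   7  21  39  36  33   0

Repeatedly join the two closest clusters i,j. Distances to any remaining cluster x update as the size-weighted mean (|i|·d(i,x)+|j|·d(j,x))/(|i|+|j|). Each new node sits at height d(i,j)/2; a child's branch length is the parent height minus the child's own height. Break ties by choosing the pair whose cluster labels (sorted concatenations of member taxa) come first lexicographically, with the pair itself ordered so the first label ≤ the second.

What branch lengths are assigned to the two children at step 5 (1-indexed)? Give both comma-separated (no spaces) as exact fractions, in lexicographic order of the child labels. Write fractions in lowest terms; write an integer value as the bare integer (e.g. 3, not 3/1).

325/36,235/36

iteration 1: select G,Y (d=3); attach at lengths (3/2, 3/2); label the merged cluster GY
  updated: d(C,GY)=28, d(E,GY)=45/2, d(GY,V)=29/2, d(GY,W)=67/2, d(GY,Z)=27
iteration 2: select C,E (d=5); attach at lengths (5/2, 5/2); label the merged cluster CE
  updated: d(CE,GY)=101/4, d(CE,V)=27, d(CE,W)=47/2, d(CE,Z)=19/2
iteration 3: select CE,Z (d=19/2); attach at lengths (9/4, 19/4); label the merged cluster CEZ
  updated: d(CEZ,GY)=155/6, d(CEZ,V)=31, d(CEZ,W)=83/3
iteration 4: select GY,V (d=29/2); attach at lengths (23/4, 29/4); label the merged cluster GVY
  updated: d(CEZ,GVY)=248/9, d(GVY,W)=104/3
iteration 5: select CEZ,GVY (d=248/9); attach at lengths (325/36, 235/36); label the merged cluster CEGVYZ
  updated: d(CEGVYZ,W)=187/6
iteration 6: select CEGVYZ,W (d=187/6); attach at lengths (65/36, 187/12); label the merged cluster CEGVWYZ
final tree: ((((C:5/2,E:5/2):9/4,Z:19/4):325/36,((G:3/2,Y:3/2):23/4,V:29/4):235/36):65/36,W:187/12)
total length: 1097/18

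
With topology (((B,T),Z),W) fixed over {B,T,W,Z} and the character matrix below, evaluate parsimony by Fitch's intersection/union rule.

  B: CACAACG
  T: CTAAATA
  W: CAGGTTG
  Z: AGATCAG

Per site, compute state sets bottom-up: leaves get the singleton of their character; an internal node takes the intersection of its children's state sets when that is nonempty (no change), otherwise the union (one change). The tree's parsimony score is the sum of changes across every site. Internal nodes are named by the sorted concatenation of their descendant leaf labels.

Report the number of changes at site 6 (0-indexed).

1

BT@0: {C} ∩ {C} = {C} (intersection, +0)
BTZ@0: {C} ∪ {A} = {A,C} (union, +1)
BTWZ@0: {A,C} ∩ {C} = {C} (intersection, +0)
BT@1: {A} ∪ {T} = {A,T} (union, +1)
BTZ@1: {A,T} ∪ {G} = {A,G,T} (union, +1)
BTWZ@1: {A,G,T} ∩ {A} = {A} (intersection, +0)
BT@2: {C} ∪ {A} = {A,C} (union, +1)
BTZ@2: {A,C} ∩ {A} = {A} (intersection, +0)
BTWZ@2: {A} ∪ {G} = {A,G} (union, +1)
BT@3: {A} ∩ {A} = {A} (intersection, +0)
BTZ@3: {A} ∪ {T} = {A,T} (union, +1)
BTWZ@3: {A,T} ∪ {G} = {A,G,T} (union, +1)
BT@4: {A} ∩ {A} = {A} (intersection, +0)
BTZ@4: {A} ∪ {C} = {A,C} (union, +1)
BTWZ@4: {A,C} ∪ {T} = {A,C,T} (union, +1)
BT@5: {C} ∪ {T} = {C,T} (union, +1)
BTZ@5: {C,T} ∪ {A} = {A,C,T} (union, +1)
BTWZ@5: {A,C,T} ∩ {T} = {T} (intersection, +0)
BT@6: {G} ∪ {A} = {A,G} (union, +1)
BTZ@6: {A,G} ∩ {G} = {G} (intersection, +0)
BTWZ@6: {G} ∩ {G} = {G} (intersection, +0)
per-site changes: [1, 2, 2, 2, 2, 2, 1]; total = 12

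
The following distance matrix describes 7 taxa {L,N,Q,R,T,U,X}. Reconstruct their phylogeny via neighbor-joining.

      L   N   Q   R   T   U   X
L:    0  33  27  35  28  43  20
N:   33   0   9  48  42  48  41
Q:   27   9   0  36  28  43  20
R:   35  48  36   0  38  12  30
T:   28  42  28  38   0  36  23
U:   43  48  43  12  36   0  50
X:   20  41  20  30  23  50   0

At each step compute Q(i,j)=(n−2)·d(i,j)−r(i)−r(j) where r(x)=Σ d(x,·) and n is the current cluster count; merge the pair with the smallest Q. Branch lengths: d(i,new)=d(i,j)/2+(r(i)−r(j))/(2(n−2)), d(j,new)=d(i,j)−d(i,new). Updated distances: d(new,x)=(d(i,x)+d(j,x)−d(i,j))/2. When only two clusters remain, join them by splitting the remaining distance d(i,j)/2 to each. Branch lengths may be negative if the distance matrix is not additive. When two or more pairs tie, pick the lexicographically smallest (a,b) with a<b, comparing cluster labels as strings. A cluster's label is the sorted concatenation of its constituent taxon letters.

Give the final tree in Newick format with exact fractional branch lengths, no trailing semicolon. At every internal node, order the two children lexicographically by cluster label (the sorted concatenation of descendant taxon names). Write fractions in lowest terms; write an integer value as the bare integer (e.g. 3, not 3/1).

(((L:83/8,X:77/8):27/16,(N:171/16,Q:-27/16):225/16):37/32,((R:27/10,U:93/10):149/8,T:99/8):37/32)

step 1: merge (R,U) at d=12, Q=-371; branch lengths R→27/10, U→93/10; new cluster RU
  updated: d(L,RU)=33, d(N,RU)=42, d(Q,RU)=67/2, d(RU,T)=31, d(RU,X)=34
step 2: merge (N,Q) at d=9, Q=-497/2; branch lengths N→171/16, Q→-27/16; new cluster NQ
  updated: d(L,NQ)=51/2, d(NQ,RU)=133/4, d(NQ,T)=61/2, d(NQ,X)=26
step 3: merge (RU,T) at d=31, Q=-603/4; branch lengths RU→149/8, T→99/8; new cluster RTU
  updated: d(L,RTU)=15, d(NQ,RTU)=131/8, d(RTU,X)=13
step 4: merge (L,X) at d=20, Q=-159/2; branch lengths L→83/8, X→77/8; new cluster LX
  updated: d(LX,NQ)=63/4, d(LX,RTU)=4
step 5: merge (LX,NQ) at d=63/4, Q=-289/8; branch lengths LX→27/16, NQ→225/16; new cluster LNQX
  updated: d(LNQX,RTU)=37/16
step 6: merge (LNQX,RTU) at d=37/16; branch lengths LNQX→37/32, RTU→37/32; new cluster LNQRTUX
final tree: (((L:83/8,X:77/8):27/16,(N:171/16,Q:-27/16):225/16):37/32,((R:27/10,U:93/10):149/8,T:99/8):37/32)
total length: 1441/16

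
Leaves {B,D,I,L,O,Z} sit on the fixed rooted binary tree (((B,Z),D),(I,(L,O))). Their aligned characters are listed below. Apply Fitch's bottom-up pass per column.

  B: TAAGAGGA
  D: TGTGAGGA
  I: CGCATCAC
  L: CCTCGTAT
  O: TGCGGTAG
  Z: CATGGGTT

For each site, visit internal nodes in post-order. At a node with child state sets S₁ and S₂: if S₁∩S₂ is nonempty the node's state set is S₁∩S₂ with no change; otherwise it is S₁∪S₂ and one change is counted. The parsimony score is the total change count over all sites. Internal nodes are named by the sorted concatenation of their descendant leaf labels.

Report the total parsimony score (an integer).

site 0, node BZ: B={T} ∪ Z={C} → {C,T} (+1)
site 0, node BDZ: BZ={C,T} ∩ D={T} → {T} (+0)
site 0, node LO: L={C} ∪ O={T} → {C,T} (+1)
site 0, node ILO: I={C} ∩ LO={C,T} → {C} (+0)
site 0, node BDILOZ: BDZ={T} ∪ ILO={C} → {C,T} (+1)
site 1, node BZ: B={A} ∩ Z={A} → {A} (+0)
site 1, node BDZ: BZ={A} ∪ D={G} → {A,G} (+1)
site 1, node LO: L={C} ∪ O={G} → {C,G} (+1)
site 1, node ILO: I={G} ∩ LO={C,G} → {G} (+0)
site 1, node BDILOZ: BDZ={A,G} ∩ ILO={G} → {G} (+0)
site 2, node BZ: B={A} ∪ Z={T} → {A,T} (+1)
site 2, node BDZ: BZ={A,T} ∩ D={T} → {T} (+0)
site 2, node LO: L={T} ∪ O={C} → {C,T} (+1)
site 2, node ILO: I={C} ∩ LO={C,T} → {C} (+0)
site 2, node BDILOZ: BDZ={T} ∪ ILO={C} → {C,T} (+1)
site 3, node BZ: B={G} ∩ Z={G} → {G} (+0)
site 3, node BDZ: BZ={G} ∩ D={G} → {G} (+0)
site 3, node LO: L={C} ∪ O={G} → {C,G} (+1)
site 3, node ILO: I={A} ∪ LO={C,G} → {A,C,G} (+1)
site 3, node BDILOZ: BDZ={G} ∩ ILO={A,C,G} → {G} (+0)
site 4, node BZ: B={A} ∪ Z={G} → {A,G} (+1)
site 4, node BDZ: BZ={A,G} ∩ D={A} → {A} (+0)
site 4, node LO: L={G} ∩ O={G} → {G} (+0)
site 4, node ILO: I={T} ∪ LO={G} → {G,T} (+1)
site 4, node BDILOZ: BDZ={A} ∪ ILO={G,T} → {A,G,T} (+1)
site 5, node BZ: B={G} ∩ Z={G} → {G} (+0)
site 5, node BDZ: BZ={G} ∩ D={G} → {G} (+0)
site 5, node LO: L={T} ∩ O={T} → {T} (+0)
site 5, node ILO: I={C} ∪ LO={T} → {C,T} (+1)
site 5, node BDILOZ: BDZ={G} ∪ ILO={C,T} → {C,G,T} (+1)
site 6, node BZ: B={G} ∪ Z={T} → {G,T} (+1)
site 6, node BDZ: BZ={G,T} ∩ D={G} → {G} (+0)
site 6, node LO: L={A} ∩ O={A} → {A} (+0)
site 6, node ILO: I={A} ∩ LO={A} → {A} (+0)
site 6, node BDILOZ: BDZ={G} ∪ ILO={A} → {A,G} (+1)
site 7, node BZ: B={A} ∪ Z={T} → {A,T} (+1)
site 7, node BDZ: BZ={A,T} ∩ D={A} → {A} (+0)
site 7, node LO: L={T} ∪ O={G} → {G,T} (+1)
site 7, node ILO: I={C} ∪ LO={G,T} → {C,G,T} (+1)
site 7, node BDILOZ: BDZ={A} ∪ ILO={C,G,T} → {A,C,G,T} (+1)
per-site changes: [3, 2, 3, 2, 3, 2, 2, 4]; total = 21

21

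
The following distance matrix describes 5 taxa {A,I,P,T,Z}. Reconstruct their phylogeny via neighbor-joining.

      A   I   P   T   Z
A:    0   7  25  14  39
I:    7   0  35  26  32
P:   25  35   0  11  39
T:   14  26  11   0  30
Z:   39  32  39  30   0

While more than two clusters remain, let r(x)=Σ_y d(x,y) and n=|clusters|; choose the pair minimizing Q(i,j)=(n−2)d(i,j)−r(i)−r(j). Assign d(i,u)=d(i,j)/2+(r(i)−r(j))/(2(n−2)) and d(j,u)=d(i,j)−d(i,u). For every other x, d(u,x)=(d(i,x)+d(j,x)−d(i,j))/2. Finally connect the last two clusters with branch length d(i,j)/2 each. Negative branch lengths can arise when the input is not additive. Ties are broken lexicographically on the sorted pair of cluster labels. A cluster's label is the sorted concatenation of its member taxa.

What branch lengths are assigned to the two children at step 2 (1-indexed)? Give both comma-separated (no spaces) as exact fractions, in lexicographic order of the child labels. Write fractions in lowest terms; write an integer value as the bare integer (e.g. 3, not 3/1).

19/2,45/2

step 1: merge (A,I) at d=7, Q=-164; branch lengths A→1, I→6; new cluster AI
  updated: d(AI,P)=53/2, d(AI,T)=33/2, d(AI,Z)=32
step 2: merge (AI,Z) at d=32, Q=-112; branch lengths AI→19/2, Z→45/2; new cluster AIZ
  updated: d(AIZ,P)=67/4, d(AIZ,T)=29/4
step 3: merge (AIZ,P) at d=67/4, Q=-35; branch lengths AIZ→13/2, P→41/4; new cluster AIPZ
  updated: d(AIPZ,T)=3/4
step 4: merge (AIPZ,T) at d=3/4; branch lengths AIPZ→3/8, T→3/8; new cluster AIPTZ
final tree: ((((A:1,I:6):19/2,Z:45/2):13/2,P:41/4):3/8,T:3/8)
total length: 113/2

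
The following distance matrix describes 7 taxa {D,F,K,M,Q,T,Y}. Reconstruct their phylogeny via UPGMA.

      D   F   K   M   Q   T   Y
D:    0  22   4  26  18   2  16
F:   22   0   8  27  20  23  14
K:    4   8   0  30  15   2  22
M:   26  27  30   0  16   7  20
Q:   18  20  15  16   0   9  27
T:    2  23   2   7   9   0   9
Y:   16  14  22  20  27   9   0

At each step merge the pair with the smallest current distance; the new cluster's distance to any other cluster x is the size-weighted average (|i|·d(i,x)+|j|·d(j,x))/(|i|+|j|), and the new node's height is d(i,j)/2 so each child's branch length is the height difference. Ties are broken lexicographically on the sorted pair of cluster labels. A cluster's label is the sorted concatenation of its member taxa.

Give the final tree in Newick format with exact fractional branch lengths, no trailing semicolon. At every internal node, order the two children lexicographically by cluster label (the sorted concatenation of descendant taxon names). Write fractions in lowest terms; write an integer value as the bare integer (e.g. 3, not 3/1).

1. join D+T (d=2) ⇒ DT; edges |D|=1, |T|=1
  updated: d(DT,F)=45/2, d(DT,K)=3, d(DT,M)=33/2, d(DT,Q)=27/2, d(DT,Y)=25/2
2. join DT+K (d=3) ⇒ DKT; edges |DT|=1/2, |K|=3/2
  updated: d(DKT,F)=53/3, d(DKT,M)=21, d(DKT,Q)=14, d(DKT,Y)=47/3
3. join DKT+Q (d=14) ⇒ DKQT; edges |DKT|=11/2, |Q|=7
  updated: d(DKQT,F)=73/4, d(DKQT,M)=79/4, d(DKQT,Y)=37/2
4. join F+Y (d=14) ⇒ FY; edges |F|=7, |Y|=7
  updated: d(DKQT,FY)=147/8, d(FY,M)=47/2
5. join DKQT+FY (d=147/8) ⇒ DFKQTY; edges |DKQT|=35/16, |FY|=35/16
  updated: d(DFKQTY,M)=21
6. join DFKQTY+M (d=21) ⇒ DFKMQTY; edges |DFKQTY|=21/16, |M|=21/2
final tree: (((((D:1,T:1):1/2,K:3/2):11/2,Q:7):35/16,(F:7,Y:7):35/16):21/16,M:21/2)
total length: 747/16

(((((D:1,T:1):1/2,K:3/2):11/2,Q:7):35/16,(F:7,Y:7):35/16):21/16,M:21/2)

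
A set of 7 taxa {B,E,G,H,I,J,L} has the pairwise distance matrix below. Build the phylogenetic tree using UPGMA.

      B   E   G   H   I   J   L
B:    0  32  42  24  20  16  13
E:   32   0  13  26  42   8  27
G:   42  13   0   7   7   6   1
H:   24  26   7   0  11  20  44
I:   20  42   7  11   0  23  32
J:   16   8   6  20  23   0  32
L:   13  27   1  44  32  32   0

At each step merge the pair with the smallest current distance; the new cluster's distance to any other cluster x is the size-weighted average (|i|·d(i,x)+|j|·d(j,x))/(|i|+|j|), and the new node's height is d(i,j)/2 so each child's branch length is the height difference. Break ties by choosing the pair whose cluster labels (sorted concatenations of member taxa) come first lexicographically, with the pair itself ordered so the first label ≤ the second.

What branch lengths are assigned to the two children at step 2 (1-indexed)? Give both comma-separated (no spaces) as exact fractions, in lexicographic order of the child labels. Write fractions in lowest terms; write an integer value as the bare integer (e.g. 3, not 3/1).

iteration 1: select G,L (d=1); attach at lengths (1/2, 1/2); label the merged cluster GL
  updated: d(B,GL)=55/2, d(E,GL)=20, d(GL,H)=51/2, d(GL,I)=39/2, d(GL,J)=19
iteration 2: select E,J (d=8); attach at lengths (4, 4); label the merged cluster EJ
  updated: d(B,EJ)=24, d(EJ,GL)=39/2, d(EJ,H)=23, d(EJ,I)=65/2
iteration 3: select H,I (d=11); attach at lengths (11/2, 11/2); label the merged cluster HI
  updated: d(B,HI)=22, d(EJ,HI)=111/4, d(GL,HI)=45/2
iteration 4: select EJ,GL (d=39/2); attach at lengths (23/4, 37/4); label the merged cluster EGJL
  updated: d(B,EGJL)=103/4, d(EGJL,HI)=201/8
iteration 5: select B,HI (d=22); attach at lengths (11, 11/2); label the merged cluster BHI
  updated: d(BHI,EGJL)=76/3
iteration 6: select BHI,EGJL (d=76/3); attach at lengths (5/3, 35/12); label the merged cluster BEGHIJL
final tree: ((B:11,(H:11/2,I:11/2):11/2):5/3,((E:4,J:4):23/4,(G:1/2,L:1/2):37/4):35/12)
total length: 673/12

4,4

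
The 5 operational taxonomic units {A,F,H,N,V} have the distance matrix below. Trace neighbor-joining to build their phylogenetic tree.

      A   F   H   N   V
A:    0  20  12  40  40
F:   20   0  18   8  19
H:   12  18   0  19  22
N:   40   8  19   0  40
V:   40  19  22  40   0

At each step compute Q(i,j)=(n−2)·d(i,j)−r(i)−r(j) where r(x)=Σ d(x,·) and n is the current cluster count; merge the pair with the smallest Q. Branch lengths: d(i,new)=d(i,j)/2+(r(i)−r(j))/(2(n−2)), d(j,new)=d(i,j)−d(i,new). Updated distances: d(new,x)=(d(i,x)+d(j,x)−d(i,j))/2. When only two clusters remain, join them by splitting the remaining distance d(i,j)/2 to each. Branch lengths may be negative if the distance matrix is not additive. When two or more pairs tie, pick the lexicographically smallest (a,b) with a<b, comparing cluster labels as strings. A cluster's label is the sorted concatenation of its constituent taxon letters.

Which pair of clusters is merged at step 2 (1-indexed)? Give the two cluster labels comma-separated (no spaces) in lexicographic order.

A,H

1. join F+N (d=8, Q=-148) ⇒ FN; edges |F|=-3, |N|=11
  updated: d(A,FN)=26, d(FN,H)=29/2, d(FN,V)=51/2
2. join A+H (d=12, Q=-205/2) ⇒ AH; edges |A|=107/8, |H|=-11/8
  updated: d(AH,FN)=57/4, d(AH,V)=25
3. join AH+FN (d=57/4, Q=-259/4) ⇒ AFHN; edges |AH|=55/8, |FN|=59/8
  updated: d(AFHN,V)=145/8
4. join AFHN+V (d=145/8) ⇒ AFHNV; edges |AFHN|=145/16, |V|=145/16
final tree: (((A:107/8,H:-11/8):55/8,(F:-3,N:11):59/8):145/16,V:145/16)
total length: 419/8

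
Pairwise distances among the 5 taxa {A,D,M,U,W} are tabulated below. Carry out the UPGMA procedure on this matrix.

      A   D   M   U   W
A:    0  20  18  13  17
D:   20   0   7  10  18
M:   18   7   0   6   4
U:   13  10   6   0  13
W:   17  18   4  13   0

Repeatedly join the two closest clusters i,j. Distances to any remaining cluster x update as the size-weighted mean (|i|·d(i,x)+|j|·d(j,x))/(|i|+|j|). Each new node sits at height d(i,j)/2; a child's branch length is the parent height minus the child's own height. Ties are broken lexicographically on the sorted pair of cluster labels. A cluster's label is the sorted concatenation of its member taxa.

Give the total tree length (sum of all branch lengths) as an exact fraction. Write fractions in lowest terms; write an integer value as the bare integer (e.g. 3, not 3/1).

355/12

step 1: merge (M,W) at d=4; branch lengths M→2, W→2; new cluster MW
  updated: d(A,MW)=35/2, d(D,MW)=25/2, d(MW,U)=19/2
step 2: merge (MW,U) at d=19/2; branch lengths MW→11/4, U→19/4; new cluster MUW
  updated: d(A,MUW)=16, d(D,MUW)=35/3
step 3: merge (D,MUW) at d=35/3; branch lengths D→35/6, MUW→13/12; new cluster DMUW
  updated: d(A,DMUW)=17
step 4: merge (A,DMUW) at d=17; branch lengths A→17/2, DMUW→8/3; new cluster ADMUW
final tree: (A:17/2,(D:35/6,((M:2,W:2):11/4,U:19/4):13/12):8/3)
total length: 355/12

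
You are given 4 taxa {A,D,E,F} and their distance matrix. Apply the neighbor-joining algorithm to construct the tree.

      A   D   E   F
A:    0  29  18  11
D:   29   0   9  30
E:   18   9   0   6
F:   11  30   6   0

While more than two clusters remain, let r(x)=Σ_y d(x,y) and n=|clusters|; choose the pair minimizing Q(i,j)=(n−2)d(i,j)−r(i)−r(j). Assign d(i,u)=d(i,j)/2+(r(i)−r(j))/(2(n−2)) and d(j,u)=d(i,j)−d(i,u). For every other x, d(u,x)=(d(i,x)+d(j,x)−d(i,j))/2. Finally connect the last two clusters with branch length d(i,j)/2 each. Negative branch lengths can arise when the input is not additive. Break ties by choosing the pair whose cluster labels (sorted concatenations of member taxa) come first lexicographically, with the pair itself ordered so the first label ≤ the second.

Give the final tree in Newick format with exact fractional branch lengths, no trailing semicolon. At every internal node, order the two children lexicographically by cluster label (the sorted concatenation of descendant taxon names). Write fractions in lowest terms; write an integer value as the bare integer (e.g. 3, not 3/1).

(((A:33/4,F:11/4):43/4,D:53/4):-17/8,E:-17/8)

iteration 1: select A,F (d=11, Q=-83); attach at lengths (33/4, 11/4); label the merged cluster AF
  updated: d(AF,D)=24, d(AF,E)=13/2
iteration 2: select AF,D (d=24, Q=-79/2); attach at lengths (43/4, 53/4); label the merged cluster ADF
  updated: d(ADF,E)=-17/4
iteration 3: select ADF,E (d=-17/4); attach at lengths (-17/8, -17/8); label the merged cluster ADEF
final tree: (((A:33/4,F:11/4):43/4,D:53/4):-17/8,E:-17/8)
total length: 123/4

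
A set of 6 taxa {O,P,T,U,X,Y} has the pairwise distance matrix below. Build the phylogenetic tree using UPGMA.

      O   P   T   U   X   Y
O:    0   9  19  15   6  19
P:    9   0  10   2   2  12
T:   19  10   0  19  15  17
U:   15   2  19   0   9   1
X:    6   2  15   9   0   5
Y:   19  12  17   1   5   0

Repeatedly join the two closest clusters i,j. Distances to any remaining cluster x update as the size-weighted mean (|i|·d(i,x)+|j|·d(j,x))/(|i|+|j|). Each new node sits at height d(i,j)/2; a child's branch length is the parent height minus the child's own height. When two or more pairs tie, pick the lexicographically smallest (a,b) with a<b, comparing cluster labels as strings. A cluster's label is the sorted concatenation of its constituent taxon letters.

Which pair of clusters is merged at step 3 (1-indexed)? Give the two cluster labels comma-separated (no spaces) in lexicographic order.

iteration 1: select U,Y (d=1); attach at lengths (1/2, 1/2); label the merged cluster UY
  updated: d(O,UY)=17, d(P,UY)=7, d(T,UY)=18, d(UY,X)=7
iteration 2: select P,X (d=2); attach at lengths (1, 1); label the merged cluster PX
  updated: d(O,PX)=15/2, d(PX,T)=25/2, d(PX,UY)=7
iteration 3: select PX,UY (d=7); attach at lengths (5/2, 3); label the merged cluster PUXY
  updated: d(O,PUXY)=49/4, d(PUXY,T)=61/4
iteration 4: select O,PUXY (d=49/4); attach at lengths (49/8, 21/8); label the merged cluster OPUXY
  updated: d(OPUXY,T)=16
iteration 5: select OPUXY,T (d=16); attach at lengths (15/8, 8); label the merged cluster OPTUXY
final tree: ((O:49/8,((P:1,X:1):5/2,(U:1/2,Y:1/2):3):21/8):15/8,T:8)
total length: 217/8

PX,UY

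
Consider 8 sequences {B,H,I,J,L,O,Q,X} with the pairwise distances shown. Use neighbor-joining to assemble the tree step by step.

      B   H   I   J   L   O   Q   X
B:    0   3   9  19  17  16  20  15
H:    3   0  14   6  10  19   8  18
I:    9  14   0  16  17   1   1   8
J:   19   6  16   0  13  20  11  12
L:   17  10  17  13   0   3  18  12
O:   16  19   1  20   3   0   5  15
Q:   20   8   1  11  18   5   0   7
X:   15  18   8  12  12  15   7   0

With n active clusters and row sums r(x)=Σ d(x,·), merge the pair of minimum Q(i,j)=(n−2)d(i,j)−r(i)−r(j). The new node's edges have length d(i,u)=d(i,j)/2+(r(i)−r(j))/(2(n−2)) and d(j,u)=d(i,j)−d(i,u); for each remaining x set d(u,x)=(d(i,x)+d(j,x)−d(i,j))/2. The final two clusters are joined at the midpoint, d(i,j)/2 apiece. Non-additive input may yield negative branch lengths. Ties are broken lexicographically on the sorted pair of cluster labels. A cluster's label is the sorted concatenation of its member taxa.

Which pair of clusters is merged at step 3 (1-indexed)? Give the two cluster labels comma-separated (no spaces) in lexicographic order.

BH,J

iteration 1: select B,H (d=3, Q=-159); attach at lengths (13/4, -1/4); label the merged cluster BH
  updated: d(BH,I)=10, d(BH,J)=11, d(BH,L)=12, d(BH,O)=16, d(BH,Q)=25/2, d(BH,X)=15
iteration 2: select L,O (d=3, Q=-120); attach at lengths (3, 0); label the merged cluster LO
  updated: d(BH,LO)=25/2, d(I,LO)=15/2, d(J,LO)=15, d(LO,Q)=10, d(LO,X)=12
iteration 3: select BH,J (d=11, Q=-82); attach at lengths (5, 6); label the merged cluster BHJ
  updated: d(BHJ,I)=15/2, d(BHJ,LO)=33/4, d(BHJ,Q)=25/4, d(BHJ,X)=8
iteration 4: select I,Q (d=1, Q=-181/4); attach at lengths (11/24, 13/24); label the merged cluster IQ
  updated: d(BHJ,IQ)=51/8, d(IQ,LO)=33/4, d(IQ,X)=7
iteration 5: select BHJ,LO (d=33/4, Q=-277/8); attach at lengths (85/32, 179/32); label the merged cluster BHJLO
  updated: d(BHJLO,IQ)=51/16, d(BHJLO,X)=47/8
iteration 6: select BHJLO,IQ (d=51/16, Q=-257/16); attach at lengths (33/32, 69/32); label the merged cluster BHIJLOQ
  updated: d(BHIJLOQ,X)=155/32
iteration 7: select BHIJLOQ,X (d=155/32); attach at lengths (155/64, 155/64); label the merged cluster BHIJLOQX
final tree: (((((B:13/4,H:-1/4):5,J:6):85/32,(L:3,O:0):179/32):33/32,(I:11/24,Q:13/24):69/32):155/64,X:155/64)
total length: 1097/32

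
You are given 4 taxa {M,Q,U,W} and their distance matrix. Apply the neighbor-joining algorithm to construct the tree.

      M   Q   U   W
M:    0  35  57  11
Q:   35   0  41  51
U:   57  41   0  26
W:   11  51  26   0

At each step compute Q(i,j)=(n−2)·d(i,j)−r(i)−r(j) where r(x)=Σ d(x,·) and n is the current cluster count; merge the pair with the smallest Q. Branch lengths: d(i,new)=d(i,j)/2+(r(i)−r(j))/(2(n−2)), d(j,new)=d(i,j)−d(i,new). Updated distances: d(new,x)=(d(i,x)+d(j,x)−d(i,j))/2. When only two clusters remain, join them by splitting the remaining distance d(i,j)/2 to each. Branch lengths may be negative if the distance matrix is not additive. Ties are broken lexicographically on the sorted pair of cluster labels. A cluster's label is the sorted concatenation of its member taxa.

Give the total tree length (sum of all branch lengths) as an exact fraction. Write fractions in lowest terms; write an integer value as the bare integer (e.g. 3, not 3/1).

273/4

iteration 1: select M,W (d=11, Q=-169); attach at lengths (37/4, 7/4); label the merged cluster MW
  updated: d(MW,Q)=75/2, d(MW,U)=36
iteration 2: select MW,Q (d=75/2, Q=-229/2); attach at lengths (65/4, 85/4); label the merged cluster MQW
  updated: d(MQW,U)=79/4
iteration 3: select MQW,U (d=79/4); attach at lengths (79/8, 79/8); label the merged cluster MQUW
final tree: (((M:37/4,W:7/4):65/4,Q:85/4):79/8,U:79/8)
total length: 273/4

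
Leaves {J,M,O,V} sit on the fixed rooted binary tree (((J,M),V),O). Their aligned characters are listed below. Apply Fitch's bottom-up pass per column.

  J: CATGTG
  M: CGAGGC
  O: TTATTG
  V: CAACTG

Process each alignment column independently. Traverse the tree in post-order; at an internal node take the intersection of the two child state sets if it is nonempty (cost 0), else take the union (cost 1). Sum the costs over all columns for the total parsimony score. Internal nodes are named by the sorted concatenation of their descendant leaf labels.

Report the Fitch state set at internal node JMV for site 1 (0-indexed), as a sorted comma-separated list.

A

site 0, node JM: J={C} ∩ M={C} → {C} (+0)
site 0, node JMV: JM={C} ∩ V={C} → {C} (+0)
site 0, node JMOV: JMV={C} ∪ O={T} → {C,T} (+1)
site 1, node JM: J={A} ∪ M={G} → {A,G} (+1)
site 1, node JMV: JM={A,G} ∩ V={A} → {A} (+0)
site 1, node JMOV: JMV={A} ∪ O={T} → {A,T} (+1)
site 2, node JM: J={T} ∪ M={A} → {A,T} (+1)
site 2, node JMV: JM={A,T} ∩ V={A} → {A} (+0)
site 2, node JMOV: JMV={A} ∩ O={A} → {A} (+0)
site 3, node JM: J={G} ∩ M={G} → {G} (+0)
site 3, node JMV: JM={G} ∪ V={C} → {C,G} (+1)
site 3, node JMOV: JMV={C,G} ∪ O={T} → {C,G,T} (+1)
site 4, node JM: J={T} ∪ M={G} → {G,T} (+1)
site 4, node JMV: JM={G,T} ∩ V={T} → {T} (+0)
site 4, node JMOV: JMV={T} ∩ O={T} → {T} (+0)
site 5, node JM: J={G} ∪ M={C} → {C,G} (+1)
site 5, node JMV: JM={C,G} ∩ V={G} → {G} (+0)
site 5, node JMOV: JMV={G} ∩ O={G} → {G} (+0)
per-site changes: [1, 2, 1, 2, 1, 1]; total = 8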